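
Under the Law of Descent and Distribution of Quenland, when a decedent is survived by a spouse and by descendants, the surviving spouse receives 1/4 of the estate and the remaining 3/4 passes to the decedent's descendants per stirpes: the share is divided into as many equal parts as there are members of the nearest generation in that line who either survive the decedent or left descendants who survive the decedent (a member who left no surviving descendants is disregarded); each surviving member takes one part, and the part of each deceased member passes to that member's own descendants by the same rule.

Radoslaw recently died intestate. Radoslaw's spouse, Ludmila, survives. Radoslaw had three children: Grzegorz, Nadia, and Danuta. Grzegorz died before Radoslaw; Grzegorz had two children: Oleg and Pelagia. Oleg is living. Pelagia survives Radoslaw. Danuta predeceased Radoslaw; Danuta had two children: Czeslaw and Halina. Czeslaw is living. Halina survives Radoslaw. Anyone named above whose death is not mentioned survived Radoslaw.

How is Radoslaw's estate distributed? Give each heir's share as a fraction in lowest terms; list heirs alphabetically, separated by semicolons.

Ludmila, as surviving spouse, takes 1/4.
The remaining 3/4 passes to Radoslaw's descendants per stirpes.
The 3/4 is divided into 3 equal shares of 1/4 among Grzegorz, Nadia, Danuta.
Grzegorz predeceased; the 1/4 allotted to Grzegorz's branch passes to Grzegorz's issue by representation.
The 1/4 is divided into 2 equal shares of 1/8 among Oleg, Pelagia.
Oleg is living and takes 1/8.
Pelagia is living and takes 1/8.
Nadia is living and takes 1/4.
Danuta predeceased; the 1/4 allotted to Danuta's branch passes to Danuta's issue by representation.
The 1/4 is divided into 2 equal shares of 1/8 among Czeslaw, Halina.
Czeslaw is living and takes 1/8.
Halina is living and takes 1/8.

Czeslaw 1/8; Halina 1/8; Ludmila 1/4; Nadia 1/4; Oleg 1/8; Pelagia 1/8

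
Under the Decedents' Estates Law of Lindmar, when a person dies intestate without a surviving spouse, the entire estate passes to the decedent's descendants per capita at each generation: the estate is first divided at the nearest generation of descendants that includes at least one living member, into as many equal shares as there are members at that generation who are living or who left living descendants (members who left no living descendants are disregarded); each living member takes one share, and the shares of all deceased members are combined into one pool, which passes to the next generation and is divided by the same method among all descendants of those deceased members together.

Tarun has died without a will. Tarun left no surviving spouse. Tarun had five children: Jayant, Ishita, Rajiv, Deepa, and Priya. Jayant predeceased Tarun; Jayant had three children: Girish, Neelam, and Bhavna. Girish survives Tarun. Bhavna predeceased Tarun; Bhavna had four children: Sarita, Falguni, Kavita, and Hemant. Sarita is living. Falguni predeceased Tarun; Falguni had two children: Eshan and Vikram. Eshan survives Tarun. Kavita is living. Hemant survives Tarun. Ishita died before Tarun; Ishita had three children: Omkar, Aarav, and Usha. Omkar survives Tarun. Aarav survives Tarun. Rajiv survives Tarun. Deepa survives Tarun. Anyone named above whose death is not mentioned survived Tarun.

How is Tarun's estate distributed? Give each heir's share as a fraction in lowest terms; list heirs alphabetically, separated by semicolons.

Aarav 1/15; Deepa 1/5; Eshan 1/120; Girish 1/15; Hemant 1/60; Kavita 1/60; Neelam 1/15; Omkar 1/15; Priya 1/5; Rajiv 1/5; Sarita 1/60; Usha 1/15; Vikram 1/120

There is no surviving spouse, so the entire estate passes to Tarun's descendants per capita at each generation.
At generation 1 (Jayant, Ishita, Rajiv, Deepa, Priya) there are 5 shares of (1)/5 = 1/5 each.
Living: Rajiv, Deepa, and Priya — each takes 1/5.
Deceased: Jayant and Ishita. Their combined 2/5 is pooled and carried to generation 2.
At generation 2 (Girish, Neelam, Bhavna, Omkar, Aarav, Usha) there are 6 shares of (2/5)/6 = 1/15 each.
Living: Girish, Neelam, Omkar, Aarav, and Usha — each takes 1/15.
Deceased: Bhavna. That 1/15 share is carried to generation 3.
At generation 3 (Sarita, Falguni, Kavita, Hemant) there are 4 shares of (1/15)/4 = 1/60 each.
Living: Sarita, Kavita, and Hemant — each takes 1/60.
Deceased: Falguni. That 1/60 share is carried to generation 4.
At generation 4 (Eshan, Vikram) there are 2 shares of (1/60)/2 = 1/120 each.
Living: Eshan and Vikram — each takes 1/120.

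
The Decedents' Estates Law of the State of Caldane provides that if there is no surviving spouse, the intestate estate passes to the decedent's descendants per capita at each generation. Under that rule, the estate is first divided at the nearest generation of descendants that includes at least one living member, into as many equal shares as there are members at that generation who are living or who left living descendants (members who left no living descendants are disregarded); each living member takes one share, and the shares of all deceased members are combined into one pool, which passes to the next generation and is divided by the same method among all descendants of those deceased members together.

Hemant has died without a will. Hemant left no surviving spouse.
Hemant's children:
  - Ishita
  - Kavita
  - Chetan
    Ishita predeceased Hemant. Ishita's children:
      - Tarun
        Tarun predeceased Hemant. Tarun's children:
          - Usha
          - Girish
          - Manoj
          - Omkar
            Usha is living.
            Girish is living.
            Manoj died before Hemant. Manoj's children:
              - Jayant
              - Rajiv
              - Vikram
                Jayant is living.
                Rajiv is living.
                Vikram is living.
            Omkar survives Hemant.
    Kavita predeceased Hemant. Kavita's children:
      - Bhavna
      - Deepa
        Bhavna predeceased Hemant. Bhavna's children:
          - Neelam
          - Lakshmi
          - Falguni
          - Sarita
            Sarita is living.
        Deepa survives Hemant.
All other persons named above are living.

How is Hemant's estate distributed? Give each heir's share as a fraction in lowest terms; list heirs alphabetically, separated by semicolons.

There is no surviving spouse, so the entire estate passes to Hemant's descendants per capita at each generation.
At generation 1 (Ishita, Kavita, Chetan) there are 3 shares of (1)/3 = 1/3 each.
Living: Chetan — each takes 1/3.
Deceased: Ishita and Kavita. Their combined 2/3 is pooled and carried to generation 2.
At generation 2 (Tarun, Bhavna, Deepa) there are 3 shares of (2/3)/3 = 2/9 each.
Living: Deepa — each takes 2/9.
Deceased: Tarun and Bhavna. Their combined 4/9 is pooled and carried to generation 3.
At generation 3 (Usha, Girish, Manoj, Omkar, Neelam, Lakshmi, Falguni, Sarita) there are 8 shares of (4/9)/8 = 1/18 each.
Living: Usha, Girish, Omkar, Neelam, Lakshmi, Falguni, and Sarita — each takes 1/18.
Deceased: Manoj. That 1/18 share is carried to generation 4.
At generation 4 (Jayant, Rajiv, Vikram) there are 3 shares of (1/18)/3 = 1/54 each.
Living: Jayant, Rajiv, and Vikram — each takes 1/54.

Chetan 1/3; Deepa 2/9; Falguni 1/18; Girish 1/18; Jayant 1/54; Lakshmi 1/18; Neelam 1/18; Omkar 1/18; Rajiv 1/54; Sarita 1/18; Usha 1/18; Vikram 1/54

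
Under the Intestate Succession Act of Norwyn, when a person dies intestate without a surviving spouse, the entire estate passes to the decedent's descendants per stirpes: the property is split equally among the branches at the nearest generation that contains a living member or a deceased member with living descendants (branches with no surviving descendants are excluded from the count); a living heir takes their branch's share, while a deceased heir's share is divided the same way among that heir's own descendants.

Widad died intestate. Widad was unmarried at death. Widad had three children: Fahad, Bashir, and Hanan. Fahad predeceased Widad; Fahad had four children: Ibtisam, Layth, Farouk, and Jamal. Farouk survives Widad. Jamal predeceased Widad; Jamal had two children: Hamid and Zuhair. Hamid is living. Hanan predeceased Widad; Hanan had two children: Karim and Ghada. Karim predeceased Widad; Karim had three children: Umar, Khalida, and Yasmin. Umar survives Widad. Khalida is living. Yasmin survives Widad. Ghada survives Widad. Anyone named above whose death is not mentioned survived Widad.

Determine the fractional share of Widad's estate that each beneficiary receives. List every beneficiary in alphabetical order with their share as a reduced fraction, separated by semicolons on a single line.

There is no surviving spouse, so the entire estate passes to Widad's descendants per stirpes.
The estate is divided into 3 equal shares of 1/3 among Fahad, Bashir, Hanan.
Fahad predeceased; the 1/3 allotted to Fahad's branch passes to Fahad's issue by representation.
The 1/3 is divided into 4 equal shares of 1/12 among Ibtisam, Layth, Farouk, Jamal.
Ibtisam is living and takes 1/12.
Layth is living and takes 1/12.
Farouk is living and takes 1/12.
Jamal predeceased; the 1/12 allotted to Jamal's branch passes to Jamal's issue by representation.
The 1/12 is divided into 2 equal shares of 1/24 among Hamid, Zuhair.
Hamid is living and takes 1/24.
Zuhair is living and takes 1/24.
Bashir is living and takes 1/3.
Hanan predeceased; the 1/3 allotted to Hanan's branch passes to Hanan's issue by representation.
The 1/3 is divided into 2 equal shares of 1/6 among Karim, Ghada.
Karim predeceased; the 1/6 allotted to Karim's branch passes to Karim's issue by representation.
The 1/6 is divided into 3 equal shares of 1/18 among Umar, Khalida, Yasmin.
Umar is living and takes 1/18.
Khalida is living and takes 1/18.
Yasmin is living and takes 1/18.
Ghada is living and takes 1/6.

Bashir 1/3; Farouk 1/12; Ghada 1/6; Hamid 1/24; Ibtisam 1/12; Khalida 1/18; Layth 1/12; Umar 1/18; Yasmin 1/18; Zuhair 1/24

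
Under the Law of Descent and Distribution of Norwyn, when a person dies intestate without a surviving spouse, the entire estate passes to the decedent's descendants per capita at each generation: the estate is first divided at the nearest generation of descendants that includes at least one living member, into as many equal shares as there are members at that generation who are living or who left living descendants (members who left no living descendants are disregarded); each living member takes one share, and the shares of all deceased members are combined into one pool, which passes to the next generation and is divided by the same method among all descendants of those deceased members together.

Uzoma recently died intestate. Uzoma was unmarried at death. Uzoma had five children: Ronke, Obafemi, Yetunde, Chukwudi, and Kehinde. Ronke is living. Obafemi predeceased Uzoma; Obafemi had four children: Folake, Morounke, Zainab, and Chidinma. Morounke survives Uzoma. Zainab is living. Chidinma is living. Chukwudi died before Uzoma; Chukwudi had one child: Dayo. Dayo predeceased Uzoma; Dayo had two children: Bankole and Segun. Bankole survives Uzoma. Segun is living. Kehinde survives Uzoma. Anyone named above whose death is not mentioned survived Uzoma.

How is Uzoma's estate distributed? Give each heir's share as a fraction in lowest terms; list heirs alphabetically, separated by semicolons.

There is no surviving spouse, so the entire estate passes to Uzoma's descendants per capita at each generation.
At generation 1 (Ronke, Obafemi, Yetunde, Chukwudi, Kehinde) there are 5 shares of (1)/5 = 1/5 each.
Living: Ronke, Yetunde, and Kehinde — each takes 1/5.
Deceased: Obafemi and Chukwudi. Their combined 2/5 is pooled and carried to generation 2.
At generation 2 (Folake, Morounke, Zainab, Chidinma, Dayo) there are 5 shares of (2/5)/5 = 2/25 each.
Living: Folake, Morounke, Zainab, and Chidinma — each takes 2/25.
Deceased: Dayo. That 2/25 share is carried to generation 3.
At generation 3 (Bankole, Segun) there are 2 shares of (2/25)/2 = 1/25 each.
Living: Bankole and Segun — each takes 1/25.

Bankole 1/25; Chidinma 2/25; Folake 2/25; Kehinde 1/5; Morounke 2/25; Ronke 1/5; Segun 1/25; Yetunde 1/5; Zainab 2/25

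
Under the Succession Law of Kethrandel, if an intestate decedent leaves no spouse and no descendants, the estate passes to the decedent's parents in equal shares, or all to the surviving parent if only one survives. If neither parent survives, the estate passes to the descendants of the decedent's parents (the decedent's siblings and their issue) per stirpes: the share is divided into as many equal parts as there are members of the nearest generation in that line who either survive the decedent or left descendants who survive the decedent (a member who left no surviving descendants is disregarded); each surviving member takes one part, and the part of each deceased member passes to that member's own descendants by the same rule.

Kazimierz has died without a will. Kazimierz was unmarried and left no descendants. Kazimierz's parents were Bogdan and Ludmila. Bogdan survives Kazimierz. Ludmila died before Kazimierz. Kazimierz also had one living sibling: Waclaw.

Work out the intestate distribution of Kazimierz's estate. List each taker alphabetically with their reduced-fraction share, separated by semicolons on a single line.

Bogdan 1

Only one parent, Bogdan, survives, so Bogdan takes the entire estate. The siblings take nothing because a surviving parent has priority.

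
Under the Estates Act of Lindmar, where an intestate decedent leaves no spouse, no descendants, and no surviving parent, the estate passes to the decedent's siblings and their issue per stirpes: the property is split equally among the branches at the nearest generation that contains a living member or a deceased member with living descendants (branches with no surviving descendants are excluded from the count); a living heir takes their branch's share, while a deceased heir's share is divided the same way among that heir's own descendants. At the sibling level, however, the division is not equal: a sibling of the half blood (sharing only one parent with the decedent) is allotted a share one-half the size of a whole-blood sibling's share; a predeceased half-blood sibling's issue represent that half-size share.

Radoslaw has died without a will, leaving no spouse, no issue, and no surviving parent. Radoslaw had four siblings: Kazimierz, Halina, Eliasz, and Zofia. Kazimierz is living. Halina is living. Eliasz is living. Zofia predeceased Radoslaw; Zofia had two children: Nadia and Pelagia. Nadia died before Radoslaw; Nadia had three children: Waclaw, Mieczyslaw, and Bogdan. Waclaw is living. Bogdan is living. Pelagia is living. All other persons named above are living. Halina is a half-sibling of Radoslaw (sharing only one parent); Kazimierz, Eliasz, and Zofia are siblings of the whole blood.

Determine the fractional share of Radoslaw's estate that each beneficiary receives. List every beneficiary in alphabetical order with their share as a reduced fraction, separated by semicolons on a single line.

No spouse, descendants, or parent survives, so the estate passes to Radoslaw's siblings per stirpes.
Half-blood siblings count for one-half the weight of whole-blood siblings at the initial division.
Dividing 1 in proportion to weights (total weight 7/2): Kazimierz (weight 1) → 2/7; Halina (weight 1/2) → 1/7; Eliasz (weight 1) → 2/7; Zofia (weight 1) → 2/7.
Kazimierz is living and takes 2/7.
Halina is living and takes 1/7.
Eliasz is living and takes 2/7.
Zofia predeceased; the 2/7 allotted to Zofia's branch passes to Zofia's issue by representation.
The 2/7 is divided into 2 equal shares of 1/7 among Nadia, Pelagia.
Nadia predeceased; the 1/7 allotted to Nadia's branch passes to Nadia's issue by representation.
The 1/7 is divided into 3 equal shares of 1/21 among Waclaw, Mieczyslaw, Bogdan.
Waclaw is living and takes 1/21.
Mieczyslaw is living and takes 1/21.
Bogdan is living and takes 1/21.
Pelagia is living and takes 1/7.

Bogdan 1/21; Eliasz 2/7; Halina 1/7; Kazimierz 2/7; Mieczyslaw 1/21; Pelagia 1/7; Waclaw 1/21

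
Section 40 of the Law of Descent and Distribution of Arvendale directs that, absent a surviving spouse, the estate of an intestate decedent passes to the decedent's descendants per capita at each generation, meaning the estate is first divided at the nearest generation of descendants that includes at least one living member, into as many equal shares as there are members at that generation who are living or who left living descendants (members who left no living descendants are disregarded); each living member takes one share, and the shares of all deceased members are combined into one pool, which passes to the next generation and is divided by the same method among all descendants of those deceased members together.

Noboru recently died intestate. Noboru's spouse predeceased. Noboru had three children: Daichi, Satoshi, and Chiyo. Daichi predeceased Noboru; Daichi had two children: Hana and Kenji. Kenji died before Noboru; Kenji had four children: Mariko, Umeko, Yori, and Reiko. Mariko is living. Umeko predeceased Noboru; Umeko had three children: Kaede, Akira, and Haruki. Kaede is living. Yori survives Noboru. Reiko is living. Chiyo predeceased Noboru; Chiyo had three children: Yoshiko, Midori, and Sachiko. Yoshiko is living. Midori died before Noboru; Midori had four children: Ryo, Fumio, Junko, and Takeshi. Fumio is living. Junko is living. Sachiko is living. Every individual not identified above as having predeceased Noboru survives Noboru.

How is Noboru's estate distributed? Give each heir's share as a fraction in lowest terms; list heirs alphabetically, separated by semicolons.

Akira 1/90; Fumio 1/30; Hana 2/15; Haruki 1/90; Junko 1/30; Kaede 1/90; Mariko 1/30; Reiko 1/30; Ryo 1/30; Sachiko 2/15; Satoshi 1/3; Takeshi 1/30; Yori 1/30; Yoshiko 2/15

There is no surviving spouse, so the entire estate passes to Noboru's descendants per capita at each generation.
At generation 1 (Daichi, Satoshi, Chiyo) there are 3 shares of (1)/3 = 1/3 each.
Living: Satoshi — each takes 1/3.
Deceased: Daichi and Chiyo. Their combined 2/3 is pooled and carried to generation 2.
At generation 2 (Hana, Kenji, Yoshiko, Midori, Sachiko) there are 5 shares of (2/3)/5 = 2/15 each.
Living: Hana, Yoshiko, and Sachiko — each takes 2/15.
Deceased: Kenji and Midori. Their combined 4/15 is pooled and carried to generation 3.
At generation 3 (Mariko, Umeko, Yori, Reiko, Ryo, Fumio, Junko, Takeshi) there are 8 shares of (4/15)/8 = 1/30 each.
Living: Mariko, Yori, Reiko, Ryo, Fumio, Junko, and Takeshi — each takes 1/30.
Deceased: Umeko. That 1/30 share is carried to generation 4.
At generation 4 (Kaede, Akira, Haruki) there are 3 shares of (1/30)/3 = 1/90 each.
Living: Kaede, Akira, and Haruki — each takes 1/90.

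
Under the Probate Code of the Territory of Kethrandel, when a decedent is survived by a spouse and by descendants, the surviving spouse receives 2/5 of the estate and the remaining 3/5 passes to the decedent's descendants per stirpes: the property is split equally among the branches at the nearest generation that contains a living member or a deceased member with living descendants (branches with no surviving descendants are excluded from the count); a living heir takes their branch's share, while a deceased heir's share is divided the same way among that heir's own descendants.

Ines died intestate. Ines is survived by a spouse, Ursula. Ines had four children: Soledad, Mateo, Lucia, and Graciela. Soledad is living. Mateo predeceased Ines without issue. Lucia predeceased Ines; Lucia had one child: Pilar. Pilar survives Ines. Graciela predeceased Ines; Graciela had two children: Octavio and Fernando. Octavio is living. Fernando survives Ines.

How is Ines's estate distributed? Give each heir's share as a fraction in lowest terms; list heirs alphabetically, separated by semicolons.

Ursula, as surviving spouse, takes 2/5.
The remaining 3/5 passes to Ines's descendants per stirpes.
Mateo left no surviving issue, so that branch lapses and is disregarded.
The 3/5 is divided into 3 equal shares of 1/5 among Soledad, Lucia, Graciela.
Soledad is living and takes 1/5.
Lucia predeceased; the 1/5 allotted to Lucia's branch passes to Lucia's issue by representation.
Pilar is the sole taker at this level and receives the full 1/5.
Graciela predeceased; the 1/5 allotted to Graciela's branch passes to Graciela's issue by representation.
The 1/5 is divided into 2 equal shares of 1/10 among Octavio, Fernando.
Octavio is living and takes 1/10.
Fernando is living and takes 1/10.

Fernando 1/10; Octavio 1/10; Pilar 1/5; Soledad 1/5; Ursula 2/5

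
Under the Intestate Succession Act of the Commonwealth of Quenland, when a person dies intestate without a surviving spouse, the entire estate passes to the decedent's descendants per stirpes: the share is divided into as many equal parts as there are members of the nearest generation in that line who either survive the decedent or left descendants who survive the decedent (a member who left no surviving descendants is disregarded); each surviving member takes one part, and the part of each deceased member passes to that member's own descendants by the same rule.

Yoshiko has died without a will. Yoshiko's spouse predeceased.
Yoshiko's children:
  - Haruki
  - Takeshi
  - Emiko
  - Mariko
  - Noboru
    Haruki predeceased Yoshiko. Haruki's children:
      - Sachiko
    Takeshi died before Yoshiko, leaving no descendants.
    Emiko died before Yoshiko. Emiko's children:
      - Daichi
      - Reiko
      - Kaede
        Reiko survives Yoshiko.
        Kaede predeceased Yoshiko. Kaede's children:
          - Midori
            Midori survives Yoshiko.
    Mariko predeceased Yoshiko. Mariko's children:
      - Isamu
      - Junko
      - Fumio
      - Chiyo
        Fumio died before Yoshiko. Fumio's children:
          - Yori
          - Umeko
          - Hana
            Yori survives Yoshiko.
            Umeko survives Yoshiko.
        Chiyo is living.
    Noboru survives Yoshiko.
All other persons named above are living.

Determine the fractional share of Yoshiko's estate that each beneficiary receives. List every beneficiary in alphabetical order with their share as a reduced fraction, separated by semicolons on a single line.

Chiyo 1/16; Daichi 1/12; Hana 1/48; Isamu 1/16; Junko 1/16; Midori 1/12; Noboru 1/4; Reiko 1/12; Sachiko 1/4; Umeko 1/48; Yori 1/48

There is no surviving spouse, so the entire estate passes to Yoshiko's descendants per stirpes.
Takeshi left no surviving issue, so that branch lapses and is disregarded.
The estate is divided into 4 equal shares of 1/4 among Haruki, Emiko, Mariko, Noboru.
Haruki predeceased; the 1/4 allotted to Haruki's branch passes to Haruki's issue by representation.
Sachiko is the sole taker at this level and receives the full 1/4.
Emiko predeceased; the 1/4 allotted to Emiko's branch passes to Emiko's issue by representation.
The 1/4 is divided into 3 equal shares of 1/12 among Daichi, Reiko, Kaede.
Daichi is living and takes 1/12.
Reiko is living and takes 1/12.
Kaede predeceased; the 1/12 allotted to Kaede's branch passes to Kaede's issue by representation.
Midori is the sole taker at this level and receives the full 1/12.
Mariko predeceased; the 1/4 allotted to Mariko's branch passes to Mariko's issue by representation.
The 1/4 is divided into 4 equal shares of 1/16 among Isamu, Junko, Fumio, Chiyo.
Isamu is living and takes 1/16.
Junko is living and takes 1/16.
Fumio predeceased; the 1/16 allotted to Fumio's branch passes to Fumio's issue by representation.
The 1/16 is divided into 3 equal shares of 1/48 among Yori, Umeko, Hana.
Yori is living and takes 1/48.
Umeko is living and takes 1/48.
Hana is living and takes 1/48.
Chiyo is living and takes 1/16.
Noboru is living and takes 1/4.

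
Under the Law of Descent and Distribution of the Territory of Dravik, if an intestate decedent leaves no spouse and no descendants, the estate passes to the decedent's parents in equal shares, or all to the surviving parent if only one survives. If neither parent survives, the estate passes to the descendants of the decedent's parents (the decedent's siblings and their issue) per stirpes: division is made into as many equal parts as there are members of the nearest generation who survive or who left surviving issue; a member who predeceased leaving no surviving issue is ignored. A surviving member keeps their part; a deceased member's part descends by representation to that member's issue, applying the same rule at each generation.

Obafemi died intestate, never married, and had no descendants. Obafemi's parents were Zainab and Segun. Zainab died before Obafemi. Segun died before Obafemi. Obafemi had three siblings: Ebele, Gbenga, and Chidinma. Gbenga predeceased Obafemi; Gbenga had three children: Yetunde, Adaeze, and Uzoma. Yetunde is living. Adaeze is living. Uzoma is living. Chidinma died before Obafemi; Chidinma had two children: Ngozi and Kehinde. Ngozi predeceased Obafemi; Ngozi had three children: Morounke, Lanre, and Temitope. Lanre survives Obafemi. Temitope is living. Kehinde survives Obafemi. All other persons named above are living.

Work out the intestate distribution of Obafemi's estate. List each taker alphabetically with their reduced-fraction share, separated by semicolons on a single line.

Neither parent survives and there are no descendants, so the estate passes to Obafemi's siblings and their issue per stirpes.
The estate is divided into 3 equal shares of 1/3 among Ebele, Gbenga, Chidinma.
Ebele is living and takes 1/3.
Gbenga predeceased; the 1/3 allotted to Gbenga's branch passes to Gbenga's issue by representation.
The 1/3 is divided into 3 equal shares of 1/9 among Yetunde, Adaeze, Uzoma.
Yetunde is living and takes 1/9.
Adaeze is living and takes 1/9.
Uzoma is living and takes 1/9.
Chidinma predeceased; the 1/3 allotted to Chidinma's branch passes to Chidinma's issue by representation.
The 1/3 is divided into 2 equal shares of 1/6 among Ngozi, Kehinde.
Ngozi predeceased; the 1/6 allotted to Ngozi's branch passes to Ngozi's issue by representation.
The 1/6 is divided into 3 equal shares of 1/18 among Morounke, Lanre, Temitope.
Morounke is living and takes 1/18.
Lanre is living and takes 1/18.
Temitope is living and takes 1/18.
Kehinde is living and takes 1/6.

Adaeze 1/9; Ebele 1/3; Kehinde 1/6; Lanre 1/18; Morounke 1/18; Temitope 1/18; Uzoma 1/9; Yetunde 1/9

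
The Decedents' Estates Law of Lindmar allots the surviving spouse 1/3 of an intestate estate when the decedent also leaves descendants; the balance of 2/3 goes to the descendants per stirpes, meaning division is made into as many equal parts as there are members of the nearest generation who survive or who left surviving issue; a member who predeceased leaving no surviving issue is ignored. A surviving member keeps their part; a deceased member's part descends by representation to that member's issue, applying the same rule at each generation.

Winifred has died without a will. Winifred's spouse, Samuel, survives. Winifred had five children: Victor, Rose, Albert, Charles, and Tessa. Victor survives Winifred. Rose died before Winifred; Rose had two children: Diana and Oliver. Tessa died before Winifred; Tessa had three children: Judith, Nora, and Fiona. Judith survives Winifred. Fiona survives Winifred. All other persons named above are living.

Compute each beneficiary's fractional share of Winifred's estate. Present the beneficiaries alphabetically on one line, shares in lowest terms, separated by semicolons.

Samuel, as surviving spouse, takes 1/3.
The remaining 2/3 passes to Winifred's descendants per stirpes.
The 2/3 is divided into 5 equal shares of 2/15 among Victor, Rose, Albert, Charles, Tessa.
Victor is living and takes 2/15.
Rose predeceased; the 2/15 allotted to Rose's branch passes to Rose's issue by representation.
The 2/15 is divided into 2 equal shares of 1/15 among Diana, Oliver.
Diana is living and takes 1/15.
Oliver is living and takes 1/15.
Albert is living and takes 2/15.
Charles is living and takes 2/15.
Tessa predeceased; the 2/15 allotted to Tessa's branch passes to Tessa's issue by representation.
The 2/15 is divided into 3 equal shares of 2/45 among Judith, Nora, Fiona.
Judith is living and takes 2/45.
Nora is living and takes 2/45.
Fiona is living and takes 2/45.

Albert 2/15; Charles 2/15; Diana 1/15; Fiona 2/45; Judith 2/45; Nora 2/45; Oliver 1/15; Samuel 1/3; Victor 2/15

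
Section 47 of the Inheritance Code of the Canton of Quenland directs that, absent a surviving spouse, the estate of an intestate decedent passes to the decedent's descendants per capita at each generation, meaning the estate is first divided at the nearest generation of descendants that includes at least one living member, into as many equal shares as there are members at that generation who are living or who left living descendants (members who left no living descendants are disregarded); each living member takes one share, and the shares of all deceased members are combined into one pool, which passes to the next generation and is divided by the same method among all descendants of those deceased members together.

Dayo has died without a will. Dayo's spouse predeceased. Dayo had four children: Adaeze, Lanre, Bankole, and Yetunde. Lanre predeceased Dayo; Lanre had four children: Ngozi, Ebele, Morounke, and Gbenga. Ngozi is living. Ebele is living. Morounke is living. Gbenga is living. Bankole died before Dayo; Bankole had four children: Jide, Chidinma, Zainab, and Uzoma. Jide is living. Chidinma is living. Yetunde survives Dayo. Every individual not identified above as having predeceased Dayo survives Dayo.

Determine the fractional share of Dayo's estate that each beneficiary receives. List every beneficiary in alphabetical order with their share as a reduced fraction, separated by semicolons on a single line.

There is no surviving spouse, so the entire estate passes to Dayo's descendants per capita at each generation.
At generation 1 (Adaeze, Lanre, Bankole, Yetunde) there are 4 shares of (1)/4 = 1/4 each.
Living: Adaeze and Yetunde — each takes 1/4.
Deceased: Lanre and Bankole. Their combined 1/2 is pooled and carried to generation 2.
At generation 2 (Ngozi, Ebele, Morounke, Gbenga, Jide, Chidinma, Zainab, Uzoma) there are 8 shares of (1/2)/8 = 1/16 each.
Living: Ngozi, Ebele, Morounke, Gbenga, Jide, Chidinma, Zainab, and Uzoma — each takes 1/16.

Adaeze 1/4; Chidinma 1/16; Ebele 1/16; Gbenga 1/16; Jide 1/16; Morounke 1/16; Ngozi 1/16; Uzoma 1/16; Yetunde 1/4; Zainab 1/16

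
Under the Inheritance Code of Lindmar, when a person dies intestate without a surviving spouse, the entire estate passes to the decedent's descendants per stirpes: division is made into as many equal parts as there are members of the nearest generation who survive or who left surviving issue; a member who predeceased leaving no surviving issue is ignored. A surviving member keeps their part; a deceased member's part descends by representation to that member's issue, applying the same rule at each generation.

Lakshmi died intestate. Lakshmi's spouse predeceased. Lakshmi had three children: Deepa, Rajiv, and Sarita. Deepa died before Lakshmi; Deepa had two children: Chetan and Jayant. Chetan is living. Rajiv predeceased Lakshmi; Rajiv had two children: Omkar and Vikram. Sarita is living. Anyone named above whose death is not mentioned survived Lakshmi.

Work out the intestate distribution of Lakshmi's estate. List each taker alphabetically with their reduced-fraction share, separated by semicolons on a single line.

There is no surviving spouse, so the entire estate passes to Lakshmi's descendants per stirpes.
The estate is divided into 3 equal shares of 1/3 among Deepa, Rajiv, Sarita.
Deepa predeceased; the 1/3 allotted to Deepa's branch passes to Deepa's issue by representation.
The 1/3 is divided into 2 equal shares of 1/6 among Chetan, Jayant.
Chetan is living and takes 1/6.
Jayant is living and takes 1/6.
Rajiv predeceased; the 1/3 allotted to Rajiv's branch passes to Rajiv's issue by representation.
The 1/3 is divided into 2 equal shares of 1/6 among Omkar, Vikram.
Omkar is living and takes 1/6.
Vikram is living and takes 1/6.
Sarita is living and takes 1/3.

Chetan 1/6; Jayant 1/6; Omkar 1/6; Sarita 1/3; Vikram 1/6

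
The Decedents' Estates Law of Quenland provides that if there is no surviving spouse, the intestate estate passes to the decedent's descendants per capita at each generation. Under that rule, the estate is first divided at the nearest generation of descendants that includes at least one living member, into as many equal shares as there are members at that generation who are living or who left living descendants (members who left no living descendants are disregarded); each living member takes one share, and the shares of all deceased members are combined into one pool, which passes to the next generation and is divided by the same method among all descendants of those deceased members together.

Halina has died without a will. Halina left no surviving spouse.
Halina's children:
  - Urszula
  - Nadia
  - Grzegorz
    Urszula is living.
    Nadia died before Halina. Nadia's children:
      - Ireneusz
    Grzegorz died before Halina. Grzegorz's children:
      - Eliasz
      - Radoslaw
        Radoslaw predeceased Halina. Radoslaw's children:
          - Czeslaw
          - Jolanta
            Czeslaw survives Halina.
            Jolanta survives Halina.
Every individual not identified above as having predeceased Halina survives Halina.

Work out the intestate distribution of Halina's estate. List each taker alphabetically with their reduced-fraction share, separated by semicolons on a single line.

Czeslaw 1/9; Eliasz 2/9; Ireneusz 2/9; Jolanta 1/9; Urszula 1/3

There is no surviving spouse, so the entire estate passes to Halina's descendants per capita at each generation.
At generation 1 (Urszula, Nadia, Grzegorz) there are 3 shares of (1)/3 = 1/3 each.
Living: Urszula — each takes 1/3.
Deceased: Nadia and Grzegorz. Their combined 2/3 is pooled and carried to generation 2.
At generation 2 (Ireneusz, Eliasz, Radoslaw) there are 3 shares of (2/3)/3 = 2/9 each.
Living: Ireneusz and Eliasz — each takes 2/9.
Deceased: Radoslaw. That 2/9 share is carried to generation 3.
At generation 3 (Czeslaw, Jolanta) there are 2 shares of (2/9)/2 = 1/9 each.
Living: Czeslaw and Jolanta — each takes 1/9.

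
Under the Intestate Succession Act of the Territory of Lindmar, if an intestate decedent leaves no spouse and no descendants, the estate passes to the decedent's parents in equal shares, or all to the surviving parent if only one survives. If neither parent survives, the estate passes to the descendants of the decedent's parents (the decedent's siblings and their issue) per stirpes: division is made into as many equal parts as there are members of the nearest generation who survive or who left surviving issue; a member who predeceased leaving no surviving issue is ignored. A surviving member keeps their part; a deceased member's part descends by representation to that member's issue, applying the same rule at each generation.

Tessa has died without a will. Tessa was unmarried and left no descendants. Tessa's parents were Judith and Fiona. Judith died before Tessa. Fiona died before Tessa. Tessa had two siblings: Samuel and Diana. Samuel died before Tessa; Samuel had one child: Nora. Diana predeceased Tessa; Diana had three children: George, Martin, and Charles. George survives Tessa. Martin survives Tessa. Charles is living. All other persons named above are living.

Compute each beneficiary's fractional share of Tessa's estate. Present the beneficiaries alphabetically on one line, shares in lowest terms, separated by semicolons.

Neither parent survives and there are no descendants, so the estate passes to Tessa's siblings and their issue per stirpes.
The estate is divided into 2 equal shares of 1/2 among Samuel, Diana.
Samuel predeceased; the 1/2 allotted to Samuel's branch passes to Samuel's issue by representation.
Nora is the sole taker at this level and receives the full 1/2.
Diana predeceased; the 1/2 allotted to Diana's branch passes to Diana's issue by representation.
The 1/2 is divided into 3 equal shares of 1/6 among George, Martin, Charles.
George is living and takes 1/6.
Martin is living and takes 1/6.
Charles is living and takes 1/6.

Charles 1/6; George 1/6; Martin 1/6; Nora 1/2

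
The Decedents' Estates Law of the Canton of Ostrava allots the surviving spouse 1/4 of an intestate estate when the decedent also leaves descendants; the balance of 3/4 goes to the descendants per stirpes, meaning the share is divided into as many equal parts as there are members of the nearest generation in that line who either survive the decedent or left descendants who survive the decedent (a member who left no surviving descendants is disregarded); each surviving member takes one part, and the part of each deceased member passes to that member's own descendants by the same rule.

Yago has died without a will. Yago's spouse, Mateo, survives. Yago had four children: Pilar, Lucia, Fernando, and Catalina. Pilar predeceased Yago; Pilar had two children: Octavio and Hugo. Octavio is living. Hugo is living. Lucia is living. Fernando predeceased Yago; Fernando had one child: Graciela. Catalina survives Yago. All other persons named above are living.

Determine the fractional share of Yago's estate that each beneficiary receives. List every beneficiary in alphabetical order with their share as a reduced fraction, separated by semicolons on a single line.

Mateo, as surviving spouse, takes 1/4.
The remaining 3/4 passes to Yago's descendants per stirpes.
The 3/4 is divided into 4 equal shares of 3/16 among Pilar, Lucia, Fernando, Catalina.
Pilar predeceased; the 3/16 allotted to Pilar's branch passes to Pilar's issue by representation.
The 3/16 is divided into 2 equal shares of 3/32 among Octavio, Hugo.
Octavio is living and takes 3/32.
Hugo is living and takes 3/32.
Lucia is living and takes 3/16.
Fernando predeceased; the 3/16 allotted to Fernando's branch passes to Fernando's issue by representation.
Graciela is the sole taker at this level and receives the full 3/16.
Catalina is living and takes 3/16.

Catalina 3/16; Graciela 3/16; Hugo 3/32; Lucia 3/16; Mateo 1/4; Octavio 3/32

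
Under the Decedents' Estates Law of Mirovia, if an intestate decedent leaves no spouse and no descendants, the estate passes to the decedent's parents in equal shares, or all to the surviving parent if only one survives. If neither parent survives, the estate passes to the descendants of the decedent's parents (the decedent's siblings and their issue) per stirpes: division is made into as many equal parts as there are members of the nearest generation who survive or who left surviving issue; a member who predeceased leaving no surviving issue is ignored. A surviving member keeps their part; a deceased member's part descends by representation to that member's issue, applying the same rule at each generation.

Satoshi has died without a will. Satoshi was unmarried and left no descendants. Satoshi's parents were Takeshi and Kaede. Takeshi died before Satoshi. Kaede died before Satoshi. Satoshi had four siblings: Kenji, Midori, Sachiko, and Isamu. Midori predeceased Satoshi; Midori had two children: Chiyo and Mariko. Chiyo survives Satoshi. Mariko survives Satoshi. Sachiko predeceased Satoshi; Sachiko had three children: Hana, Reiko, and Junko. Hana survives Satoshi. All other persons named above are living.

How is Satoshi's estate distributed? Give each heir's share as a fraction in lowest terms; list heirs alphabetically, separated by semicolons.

Neither parent survives and there are no descendants, so the estate passes to Satoshi's siblings and their issue per stirpes.
The estate is divided into 4 equal shares of 1/4 among Kenji, Midori, Sachiko, Isamu.
Kenji is living and takes 1/4.
Midori predeceased; the 1/4 allotted to Midori's branch passes to Midori's issue by representation.
The 1/4 is divided into 2 equal shares of 1/8 among Chiyo, Mariko.
Chiyo is living and takes 1/8.
Mariko is living and takes 1/8.
Sachiko predeceased; the 1/4 allotted to Sachiko's branch passes to Sachiko's issue by representation.
The 1/4 is divided into 3 equal shares of 1/12 among Hana, Reiko, Junko.
Hana is living and takes 1/12.
Reiko is living and takes 1/12.
Junko is living and takes 1/12.
Isamu is living and takes 1/4.

Chiyo 1/8; Hana 1/12; Isamu 1/4; Junko 1/12; Kenji 1/4; Mariko 1/8; Reiko 1/12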